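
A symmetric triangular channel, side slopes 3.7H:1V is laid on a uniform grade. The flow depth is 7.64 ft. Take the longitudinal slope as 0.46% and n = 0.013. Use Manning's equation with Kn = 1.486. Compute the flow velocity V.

For a triangular section with side slope z = 3.7: A = zy² = 3.7×7.64² = 216 ft²; P = 2y√(1+z²) = 2×7.64×3.833 = 58.56 ft.
Hydraulic radius R = A/P = 216/58.56 = 3.688 ft.
From Manning's equation, V = (1.486/n) R^(2/3) S^(1/2) = (1.486/0.013) × 3.688^(2/3) × 0.0046^(1/2) = 18.5 ft/s.

V = 18.5 ft/s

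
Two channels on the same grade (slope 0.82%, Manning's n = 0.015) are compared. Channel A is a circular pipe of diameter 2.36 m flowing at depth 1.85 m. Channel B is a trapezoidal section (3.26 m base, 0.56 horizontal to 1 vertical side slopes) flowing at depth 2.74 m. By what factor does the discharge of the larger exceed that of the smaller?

Channel A: For a circular section of diameter D = 2.36 m at depth y = 1.85 m, the central angle is θ = 2 arccos(1 − 2y/D) = 4.349 rad. Then A = (D²/8)(θ − sin θ) = 3.679 m² and P = Dθ/2 = 5.132 m. Hydraulic radius R = A/P = 3.679/5.132 = 0.7168 m. Q_A = (1/0.015)·3.679·0.7168^(2/3)·√0.0082 = 17.79 m³/s.
Channel B: With bottom width b = 3.26 m and side slope z = 0.56: A = (b + zy)y = (3.26 + 0.56×2.74)×2.74 = 13.14 m²; P = b + 2y√(1+z²) = 3.26 + 2×2.74×1.146 = 9.541 m. Hydraulic radius R = A/P = 13.14/9.541 = 1.377 m. Q_B = (1/0.015)·13.14·1.377^(2/3)·√0.0082 = 98.15 m³/s.
The larger discharge is 98.15 m³/s and the smaller is 17.79 m³/s; the ratio is 5.52.

5.52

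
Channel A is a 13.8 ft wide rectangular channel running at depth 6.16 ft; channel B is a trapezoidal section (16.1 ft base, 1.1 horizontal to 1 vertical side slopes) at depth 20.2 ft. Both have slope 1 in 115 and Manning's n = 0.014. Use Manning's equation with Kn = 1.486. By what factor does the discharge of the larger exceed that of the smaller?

Channel A: Flow area A = b·y = 13.8 × 6.16 = 85.01 ft². Wetted perimeter P = b + 2y = 13.8 + 2×6.16 = 26.12 ft. Hydraulic radius R = A/P = 85.01/26.12 = 3.255 ft. Q_A = (1.486/0.014)·85.01·3.255^(2/3)·√0.008696 = 1848 ft³/s.
Channel B: With bottom width b = 16.1 ft and side slope z = 1.1: A = (b + zy)y = (16.1 + 1.1×20.2)×20.2 = 774.1 ft²; P = b + 2y√(1+z²) = 16.1 + 2×20.2×1.487 = 76.16 ft. Hydraulic radius R = A/P = 774.1/76.16 = 10.16 ft. Q_B = (1.486/0.014)·774.1·10.16^(2/3)·√0.008696 = 35950 ft³/s.
The larger discharge is 35950 ft³/s and the smaller is 1848 ft³/s; the ratio is 19.5.

19.5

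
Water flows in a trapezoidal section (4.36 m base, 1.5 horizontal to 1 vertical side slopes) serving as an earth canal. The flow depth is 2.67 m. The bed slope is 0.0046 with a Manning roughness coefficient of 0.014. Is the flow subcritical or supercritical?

supercritical

With bottom width b = 4.36 m and side slope z = 1.5: A = (b + zy)y = (4.36 + 1.5×2.67)×2.67 = 22.33 m²; P = b + 2y√(1+z²) = 4.36 + 2×2.67×1.803 = 13.99 m.
Hydraulic radius R = A/P = 22.33/13.99 = 1.597 m.
V = (1/n) R^(2/3) √S = (1/0.014) × 1.597^(2/3) × √0.0046 = 6.618 m/s. Hydraulic depth D_h = A/T = 22.33/12.37 = 1.806 m.
Froude number Fr = V/√(g·D_h) = 6.618/√(9.81×1.806) = 1.57, which is greater than 1, so the flow is supercritical.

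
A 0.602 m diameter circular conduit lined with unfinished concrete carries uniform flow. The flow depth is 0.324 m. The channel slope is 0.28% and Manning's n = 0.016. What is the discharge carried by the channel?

For a circular section of diameter D = 0.602 m at depth y = 0.324 m, the central angle is θ = 2 arccos(1 − 2y/D) = 3.295 rad. Then A = (D²/8)(θ − sin θ) = 0.1561 m² and P = Dθ/2 = 0.9917 m.
Hydraulic radius R = A/P = 0.1561/0.9917 = 0.1575 m.
Manning's equation: Q = (1/n) A R^(2/3) S^(1/2) = (1/0.016) × 0.1561 × 0.1575^(2/3) × 0.0028^(1/2) = 0.151 m³/s.

Q = 0.151 m³/s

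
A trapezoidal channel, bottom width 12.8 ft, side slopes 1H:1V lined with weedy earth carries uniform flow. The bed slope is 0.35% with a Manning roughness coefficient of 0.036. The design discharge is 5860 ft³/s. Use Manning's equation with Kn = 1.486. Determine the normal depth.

Manning's equation rearranged: A R^(2/3) = nQ / (1.486·√S) = 0.036 × 5860 / (1.486 × √0.0035) = 2400.
At y = 15.5 ft: A R^(2/3) = 1717 — too small.
At y = 23.1 ft: A R^(2/3) = 4005 — too large.
At y = 18.2 ft: A R^(2/3) = 2401 — ≈ 2400.

y_n = 18.2 ft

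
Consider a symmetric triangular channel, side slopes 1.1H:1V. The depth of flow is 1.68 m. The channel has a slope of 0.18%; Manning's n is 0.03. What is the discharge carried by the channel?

Q = 3.2 m³/s

For a triangular section with side slope z = 1.1: A = zy² = 1.1×1.68² = 3.105 m²; P = 2y√(1+z²) = 2×1.68×1.487 = 4.995 m.
Hydraulic radius R = A/P = 3.105/4.995 = 0.6215 m.
Manning's equation: Q = (1/n) A R^(2/3) S^(1/2) = (1/0.03) × 3.105 × 0.6215^(2/3) × 0.0018^(1/2) = 3.2 m³/s.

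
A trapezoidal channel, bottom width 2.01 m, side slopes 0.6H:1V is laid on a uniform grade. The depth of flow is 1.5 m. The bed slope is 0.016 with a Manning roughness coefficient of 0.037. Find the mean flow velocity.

V = 2.93 m/s

With bottom width b = 2.01 m and side slope z = 0.6: A = (b + zy)y = (2.01 + 0.6×1.5)×1.5 = 4.365 m²; P = b + 2y√(1+z²) = 2.01 + 2×1.5×1.166 = 5.509 m.
Hydraulic radius R = A/P = 4.365/5.509 = 0.7924 m.
From Manning's equation, V = (1/n) R^(2/3) S^(1/2) = (1/0.037) × 0.7924^(2/3) × 0.016^(1/2) = 2.93 m/s.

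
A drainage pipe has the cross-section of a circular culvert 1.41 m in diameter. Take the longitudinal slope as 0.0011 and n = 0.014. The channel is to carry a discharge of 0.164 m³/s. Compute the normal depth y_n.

Manning's equation rearranged: A R^(2/3) = nQ / (1·√S) = 0.014 × 0.164 / (√0.0011) = 0.06923.
Trying y = 0.322 m: A R^(2/3) = 0.08912 — over.
Trying y = 0.231 m: A R^(2/3) = 0.04542 — short.
Trying y = 0.284 m: A R^(2/3) = 0.06922 — close enough.

y_n = 0.284 m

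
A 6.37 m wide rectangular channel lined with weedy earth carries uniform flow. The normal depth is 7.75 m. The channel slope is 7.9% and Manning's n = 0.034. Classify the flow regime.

Flow area A = b·y = 6.37 × 7.75 = 49.37 m². Wetted perimeter P = b + 2y = 6.37 + 2×7.75 = 21.87 m.
Hydraulic radius R = A/P = 49.37/21.87 = 2.257 m.
V = (1/n) R^(2/3) √S = (1/0.034) × 2.257^(2/3) × √0.079 = 14.23 m/s. Hydraulic depth D_h = A/T = 49.37/6.37 = 7.75 m.
Froude number Fr = V/√(g·D_h) = 14.23/√(9.81×7.75) = 1.63, which is greater than 1, so the flow is supercritical.

supercritical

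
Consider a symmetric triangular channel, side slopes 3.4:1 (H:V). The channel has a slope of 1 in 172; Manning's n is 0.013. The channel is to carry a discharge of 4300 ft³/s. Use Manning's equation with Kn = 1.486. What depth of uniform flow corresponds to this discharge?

Manning's equation rearranged: A R^(2/3) = nQ / (1.486·√S) = 0.013 × 4300 / (1.486 × √0.005814) = 493.4.
Try y = 8.71 ft: A R^(2/3) = 669.1 — high.
Try y = 6.19 ft: A R^(2/3) = 269.1 — low.
Try y = 7.77 ft: A R^(2/3) = 493.4 — matches.

y_n = 7.77 ft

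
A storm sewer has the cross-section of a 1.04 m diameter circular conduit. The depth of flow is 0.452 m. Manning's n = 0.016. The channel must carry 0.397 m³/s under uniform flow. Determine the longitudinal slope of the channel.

For a circular section of diameter D = 1.04 m at depth y = 0.452 m, the central angle is θ = 2 arccos(1 − 2y/D) = 2.879 rad. Then A = (D²/8)(θ − sin θ) = 0.3542 m² and P = Dθ/2 = 1.497 m.
Hydraulic radius R = A/P = 0.3542/1.497 = 0.2366 m.
From Manning's equation, S = [nQ / (1 A R^(2/3))]² = [0.016 × 0.397 / (1 × 0.3542 × 0.2366^(2/3))]² = 0.0022.

S = 0.0022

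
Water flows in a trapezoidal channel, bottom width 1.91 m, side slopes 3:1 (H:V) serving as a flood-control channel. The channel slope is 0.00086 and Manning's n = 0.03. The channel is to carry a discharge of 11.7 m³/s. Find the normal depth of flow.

Manning's equation rearranged: A R^(2/3) = nQ / (1·√S) = 0.03 × 11.7 / (√0.00086) = 11.97.
Try y = 2.1 m: A R^(2/3) = 18.76 — over.
Try y = 1.36 m: A R^(2/3) = 6.873 — short.
Try y = 1.73 m: A R^(2/3) = 11.92 — ≈ 11.97.

y_n = 1.73 m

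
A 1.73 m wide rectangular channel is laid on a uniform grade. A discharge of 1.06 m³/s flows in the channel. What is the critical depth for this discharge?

y_c = 0.337 m

For a rectangular channel, critical depth y_c = (q²/g)^(1/3) where q = Q/b = 1.06/1.73 = 0.6127 m²/s.
So y_c = (0.6127²/9.81)^(1/3) = 0.337 m.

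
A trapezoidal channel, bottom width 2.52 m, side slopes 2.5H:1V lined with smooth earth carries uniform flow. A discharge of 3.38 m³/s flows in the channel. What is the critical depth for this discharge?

At critical depth, Q² T / (g A³) = 1, i.e. A³/T = Q²/g = 3.38²/9.81 = 1.165.
Trying y = 0.352 m: A³/T = 0.4005 — low.
Trying y = 0.534 m: A³/T = 1.681 — high.
Trying y = 0.481 m: A³/T = 1.166 — ≈ 1.165.

y_c = 0.481 m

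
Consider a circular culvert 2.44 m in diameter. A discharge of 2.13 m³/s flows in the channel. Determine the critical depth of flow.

At critical depth, Q² T / (g A³) = 1, i.e. A³/T = Q²/g = 2.13²/9.81 = 0.4625.
At y = 0.459 m: A³/T = 0.1189 — too small.
At y = 0.802 m: A³/T = 1.046 — too large.
At y = 0.65 m: A³/T = 0.4629 — close enough.

y_c = 0.65 m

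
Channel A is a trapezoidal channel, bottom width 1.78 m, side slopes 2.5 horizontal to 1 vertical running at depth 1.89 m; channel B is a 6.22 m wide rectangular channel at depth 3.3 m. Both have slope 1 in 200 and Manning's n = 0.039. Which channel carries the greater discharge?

Channel A: With bottom width b = 1.78 m and side slope z = 2.5: A = (b + zy)y = (1.78 + 2.5×1.89)×1.89 = 12.29 m²; P = b + 2y√(1+z²) = 1.78 + 2×1.89×2.693 = 11.96 m. Hydraulic radius R = A/P = 12.29/11.96 = 1.028 m. Q_A = (1/0.039)·12.29·1.028^(2/3)·√0.005 = 22.71 m³/s.
Channel B: Flow area A = b·y = 6.22 × 3.3 = 20.53 m². Wetted perimeter P = b + 2y = 6.22 + 2×3.3 = 12.82 m. Hydraulic radius R = A/P = 20.53/12.82 = 1.601 m. Q_B = (1/0.039)·20.53·1.601^(2/3)·√0.005 = 50.93 m³/s.
Q_A = 22.71 m³/s vs Q_B = 50.93 m³/s, so channel B carries more.

channel B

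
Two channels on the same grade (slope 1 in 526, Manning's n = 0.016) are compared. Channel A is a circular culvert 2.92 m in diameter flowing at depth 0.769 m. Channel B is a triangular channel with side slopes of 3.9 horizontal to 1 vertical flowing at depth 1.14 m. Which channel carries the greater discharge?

Channel A: For a circular section of diameter D = 2.92 m at depth y = 0.769 m, the central angle is θ = 2 arccos(1 − 2y/D) = 2.156 rad. Then A = (D²/8)(θ − sin θ) = 1.409 m² and P = Dθ/2 = 3.147 m. Hydraulic radius R = A/P = 1.409/3.147 = 0.4476 m. Q_A = (1/0.016)·1.409·0.4476^(2/3)·√0.001901 = 2.246 m³/s.
Channel B: For a triangular section with side slope z = 3.9: A = zy² = 3.9×1.14² = 5.068 m²; P = 2y√(1+z²) = 2×1.14×4.026 = 9.18 m. Hydraulic radius R = A/P = 5.068/9.18 = 0.5521 m. Q_B = (1/0.016)·5.068·0.5521^(2/3)·√0.001901 = 9.296 m³/s.
Q_A = 2.246 m³/s vs Q_B = 9.296 m³/s, so channel B carries more.

channel B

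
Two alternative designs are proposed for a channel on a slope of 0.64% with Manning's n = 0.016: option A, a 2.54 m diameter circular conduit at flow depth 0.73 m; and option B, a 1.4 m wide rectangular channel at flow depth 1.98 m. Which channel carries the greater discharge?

channel B

Channel A: For a circular section of diameter D = 2.54 m at depth y = 0.73 m, the central angle is θ = 2 arccos(1 − 2y/D) = 2.263 rad. Then A = (D²/8)(θ − sin θ) = 1.204 m² and P = Dθ/2 = 2.874 m. Hydraulic radius R = A/P = 1.204/2.874 = 0.419 m. Q_A = (1/0.016)·1.204·0.419^(2/3)·√0.0064 = 3.372 m³/s.
Channel B: Flow area A = b·y = 1.4 × 1.98 = 2.772 m². Wetted perimeter P = b + 2y = 1.4 + 2×1.98 = 5.36 m. Hydraulic radius R = A/P = 2.772/5.36 = 0.5172 m. Q_B = (1/0.016)·2.772·0.5172^(2/3)·√0.0064 = 8.93 m³/s.
Q_A = 3.372 m³/s vs Q_B = 8.93 m³/s, so channel B carries more.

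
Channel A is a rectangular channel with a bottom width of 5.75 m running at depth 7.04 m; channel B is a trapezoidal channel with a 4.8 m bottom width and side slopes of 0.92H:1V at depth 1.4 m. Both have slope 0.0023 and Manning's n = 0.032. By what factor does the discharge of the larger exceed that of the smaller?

Channel A: Flow area A = b·y = 5.75 × 7.04 = 40.48 m². Wetted perimeter P = b + 2y = 5.75 + 2×7.04 = 19.83 m. Hydraulic radius R = A/P = 40.48/19.83 = 2.041 m. Q_A = (1/0.032)·40.48·2.041^(2/3)·√0.0023 = 97.63 m³/s.
Channel B: With bottom width b = 4.8 m and side slope z = 0.92: A = (b + zy)y = (4.8 + 0.92×1.4)×1.4 = 8.523 m²; P = b + 2y√(1+z²) = 4.8 + 2×1.4×1.359 = 8.605 m. Hydraulic radius R = A/P = 8.523/8.605 = 0.9905 m. Q_B = (1/0.032)·8.523·0.9905^(2/3)·√0.0023 = 12.69 m³/s.
The larger discharge is 97.63 m³/s and the smaller is 12.69 m³/s; the ratio is 7.69.

7.69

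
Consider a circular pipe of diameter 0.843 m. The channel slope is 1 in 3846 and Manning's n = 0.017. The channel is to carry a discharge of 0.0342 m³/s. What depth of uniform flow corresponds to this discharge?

Manning's equation rearranged: A R^(2/3) = nQ / (1·√S) = 0.017 × 0.0342 / (√0.00026) = 0.03606.
At y = 0.31 m: A R^(2/3) = 0.05702 — too large.
At y = 0.244 m: A R^(2/3) = 0.03611 — matches.

y_n = 0.244 m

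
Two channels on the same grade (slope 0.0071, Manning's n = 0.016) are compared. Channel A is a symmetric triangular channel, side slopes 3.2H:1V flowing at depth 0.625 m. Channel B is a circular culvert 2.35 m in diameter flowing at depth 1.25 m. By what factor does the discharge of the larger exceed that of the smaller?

3.02

Channel A: For a triangular section with side slope z = 3.2: A = zy² = 3.2×0.625² = 1.25 m²; P = 2y√(1+z²) = 2×0.625×3.353 = 4.191 m. Hydraulic radius R = A/P = 1.25/4.191 = 0.2983 m. Q_A = (1/0.016)·1.25·0.2983^(2/3)·√0.0071 = 2.939 m³/s.
Channel B: For a circular section of diameter D = 2.35 m at depth y = 1.25 m, the central angle is θ = 2 arccos(1 − 2y/D) = 3.269 rad. Then A = (D²/8)(θ − sin θ) = 2.345 m² and P = Dθ/2 = 3.841 m. Hydraulic radius R = A/P = 2.345/3.841 = 0.6104 m. Q_B = (1/0.016)·2.345·0.6104^(2/3)·√0.0071 = 8.886 m³/s.
The larger discharge is 8.886 m³/s and the smaller is 2.939 m³/s; the ratio is 3.02.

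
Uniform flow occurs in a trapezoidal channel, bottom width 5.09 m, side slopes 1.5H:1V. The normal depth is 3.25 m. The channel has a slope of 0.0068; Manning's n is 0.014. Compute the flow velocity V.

V = 9.12 m/s

With bottom width b = 5.09 m and side slope z = 1.5: A = (b + zy)y = (5.09 + 1.5×3.25)×3.25 = 32.39 m²; P = b + 2y√(1+z²) = 5.09 + 2×3.25×1.803 = 16.81 m.
Hydraulic radius R = A/P = 32.39/16.81 = 1.927 m.
From Manning's equation, V = (1/n) R^(2/3) S^(1/2) = (1/0.014) × 1.927^(2/3) × 0.0068^(1/2) = 9.12 m/s.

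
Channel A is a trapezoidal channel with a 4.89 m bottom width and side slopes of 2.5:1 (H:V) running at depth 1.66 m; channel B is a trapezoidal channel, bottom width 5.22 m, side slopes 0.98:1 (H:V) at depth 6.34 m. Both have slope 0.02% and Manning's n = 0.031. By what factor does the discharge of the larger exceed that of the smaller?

9.84

Channel A: With bottom width b = 4.89 m and side slope z = 2.5: A = (b + zy)y = (4.89 + 2.5×1.66)×1.66 = 15.01 m²; P = b + 2y√(1+z²) = 4.89 + 2×1.66×2.693 = 13.83 m. Hydraulic radius R = A/P = 15.01/13.83 = 1.085 m. Q_A = (1/0.031)·15.01·1.085^(2/3)·√0.0002 = 7.229 m³/s.
Channel B: With bottom width b = 5.22 m and side slope z = 0.98: A = (b + zy)y = (5.22 + 0.98×6.34)×6.34 = 72.49 m²; P = b + 2y√(1+z²) = 5.22 + 2×6.34×1.4 = 22.97 m. Hydraulic radius R = A/P = 72.49/22.97 = 3.155 m. Q_B = (1/0.031)·72.49·3.155^(2/3)·√0.0002 = 71.14 m³/s.
The larger discharge is 71.14 m³/s and the smaller is 7.229 m³/s; the ratio is 9.84.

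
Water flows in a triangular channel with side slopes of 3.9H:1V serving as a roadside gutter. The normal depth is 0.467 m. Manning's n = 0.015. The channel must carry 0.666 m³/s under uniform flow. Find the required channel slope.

S = 0.001

For a triangular section with side slope z = 3.9: A = zy² = 3.9×0.467² = 0.8505 m²; P = 2y√(1+z²) = 2×0.467×4.026 = 3.76 m.
Hydraulic radius R = A/P = 0.8505/3.76 = 0.2262 m.
From Manning's equation, S = [nQ / (1 A R^(2/3))]² = [0.015 × 0.666 / (1 × 0.8505 × 0.2262^(2/3))]² = 0.001.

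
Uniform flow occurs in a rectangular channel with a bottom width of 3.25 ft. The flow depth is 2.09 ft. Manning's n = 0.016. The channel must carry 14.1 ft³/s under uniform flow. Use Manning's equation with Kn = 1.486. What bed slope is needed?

S = 0.000563

Flow area A = b·y = 3.25 × 2.09 = 6.792 ft². Wetted perimeter P = b + 2y = 3.25 + 2×2.09 = 7.43 ft.
Hydraulic radius R = A/P = 6.792/7.43 = 0.9142 ft.
From Manning's equation, S = [nQ / (1.486 A R^(2/3))]² = [0.016 × 14.1 / (1.486 × 6.792 × 0.9142^(2/3))]² = 0.000563.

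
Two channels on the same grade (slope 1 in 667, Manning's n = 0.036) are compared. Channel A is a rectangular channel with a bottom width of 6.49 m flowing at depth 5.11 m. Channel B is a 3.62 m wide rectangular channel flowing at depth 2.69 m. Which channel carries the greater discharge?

Channel A: Flow area A = b·y = 6.49 × 5.11 = 33.16 m². Wetted perimeter P = b + 2y = 6.49 + 2×5.11 = 16.71 m. Hydraulic radius R = A/P = 33.16/16.71 = 1.985 m. Q_A = (1/0.036)·33.16·1.985^(2/3)·√0.001499 = 56.33 m³/s.
Channel B: Flow area A = b·y = 3.62 × 2.69 = 9.738 m². Wetted perimeter P = b + 2y = 3.62 + 2×2.69 = 9 m. Hydraulic radius R = A/P = 9.738/9 = 1.082 m. Q_B = (1/0.036)·9.738·1.082^(2/3)·√0.001499 = 11.04 m³/s.
Q_A = 56.33 m³/s vs Q_B = 11.04 m³/s, so channel A carries more.

channel A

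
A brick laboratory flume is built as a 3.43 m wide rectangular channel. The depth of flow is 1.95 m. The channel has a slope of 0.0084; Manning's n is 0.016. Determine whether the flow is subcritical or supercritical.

supercritical

Flow area A = b·y = 3.43 × 1.95 = 6.689 m². Wetted perimeter P = b + 2y = 3.43 + 2×1.95 = 7.33 m.
Hydraulic radius R = A/P = 6.689/7.33 = 0.9125 m.
V = (1/n) R^(2/3) √S = (1/0.016) × 0.9125^(2/3) × √0.0084 = 5.389 m/s. Hydraulic depth D_h = A/T = 6.689/3.43 = 1.95 m.
Froude number Fr = V/√(g·D_h) = 5.389/√(9.81×1.95) = 1.23, which is greater than 1, so the flow is supercritical.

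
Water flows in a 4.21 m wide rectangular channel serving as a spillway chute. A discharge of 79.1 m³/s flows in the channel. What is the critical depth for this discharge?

y_c = 3.3 m

For a rectangular channel, critical depth y_c = (q²/g)^(1/3) where q = Q/b = 79.1/4.21 = 18.79 m²/s.
So y_c = (18.79²/9.81)^(1/3) = 3.3 m.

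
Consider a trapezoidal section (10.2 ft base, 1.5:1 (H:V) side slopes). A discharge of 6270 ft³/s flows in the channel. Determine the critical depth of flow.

At critical depth, Q² T / (g A³) = 1, i.e. A³/T = Q²/g = 6270²/32.2 = 1221000.
At y = 9.79 ft: A³/T = 365400 — low.
At y = 14.2 ft: A³/T = 1695000 — high.
At y = 13.1 ft: A³/T = 1208000 — ≈ 1221000.

y_c = 13.1 ft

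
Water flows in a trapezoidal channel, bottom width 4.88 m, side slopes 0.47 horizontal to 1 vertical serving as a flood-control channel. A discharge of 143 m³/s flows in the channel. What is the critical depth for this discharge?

At critical depth, Q² T / (g A³) = 1, i.e. A³/T = Q²/g = 143²/9.81 = 2085.
At y = 4.85 m: A³/T = 4436 — high.
At y = 3.33 m: A³/T = 1234 — low.
At y = 3.89 m: A³/T = 2082 — matches.

y_c = 3.89 m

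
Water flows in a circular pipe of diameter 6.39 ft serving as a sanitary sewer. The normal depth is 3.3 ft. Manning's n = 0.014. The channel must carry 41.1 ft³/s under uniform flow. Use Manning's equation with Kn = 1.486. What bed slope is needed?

For a circular section of diameter D = 6.39 ft at depth y = 3.3 ft, the central angle is θ = 2 arccos(1 − 2y/D) = 3.207 rad. Then A = (D²/8)(θ − sin θ) = 16.71 ft² and P = Dθ/2 = 10.25 ft.
Hydraulic radius R = A/P = 16.71/10.25 = 1.63 ft.
From Manning's equation, S = [nQ / (1.486 A R^(2/3))]² = [0.014 × 41.1 / (1.486 × 16.71 × 1.63^(2/3))]² = 0.00028.

S = 0.00028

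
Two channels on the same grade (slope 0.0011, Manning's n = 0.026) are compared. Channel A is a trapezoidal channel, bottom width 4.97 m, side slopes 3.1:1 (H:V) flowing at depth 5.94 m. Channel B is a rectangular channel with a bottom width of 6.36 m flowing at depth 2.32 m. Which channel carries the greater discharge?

channel A

Channel A: With bottom width b = 4.97 m and side slope z = 3.1: A = (b + zy)y = (4.97 + 3.1×5.94)×5.94 = 138.9 m²; P = b + 2y√(1+z²) = 4.97 + 2×5.94×3.257 = 43.67 m. Hydraulic radius R = A/P = 138.9/43.67 = 3.181 m. Q_A = (1/0.026)·138.9·3.181^(2/3)·√0.0011 = 383.2 m³/s.
Channel B: Flow area A = b·y = 6.36 × 2.32 = 14.76 m². Wetted perimeter P = b + 2y = 6.36 + 2×2.32 = 11 m. Hydraulic radius R = A/P = 14.76/11 = 1.341 m. Q_B = (1/0.026)·14.76·1.341^(2/3)·√0.0011 = 22.89 m³/s.
Q_A = 383.2 m³/s vs Q_B = 22.89 m³/s, so channel A carries more.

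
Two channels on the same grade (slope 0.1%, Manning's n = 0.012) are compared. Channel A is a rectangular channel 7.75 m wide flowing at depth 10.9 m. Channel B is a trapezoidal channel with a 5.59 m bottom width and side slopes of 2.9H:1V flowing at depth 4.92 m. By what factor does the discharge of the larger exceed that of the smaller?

Channel A: Flow area A = b·y = 7.75 × 10.9 = 84.48 m². Wetted perimeter P = b + 2y = 7.75 + 2×10.9 = 29.55 m. Hydraulic radius R = A/P = 84.48/29.55 = 2.859 m. Q_A = (1/0.012)·84.48·2.859^(2/3)·√0.001 = 448.4 m³/s.
Channel B: With bottom width b = 5.59 m and side slope z = 2.9: A = (b + zy)y = (5.59 + 2.9×4.92)×4.92 = 97.7 m²; P = b + 2y√(1+z²) = 5.59 + 2×4.92×3.068 = 35.77 m. Hydraulic radius R = A/P = 97.7/35.77 = 2.731 m. Q_B = (1/0.012)·97.7·2.731^(2/3)·√0.001 = 503 m³/s.
The larger discharge is 503 m³/s and the smaller is 448.4 m³/s; the ratio is 1.12.

1.12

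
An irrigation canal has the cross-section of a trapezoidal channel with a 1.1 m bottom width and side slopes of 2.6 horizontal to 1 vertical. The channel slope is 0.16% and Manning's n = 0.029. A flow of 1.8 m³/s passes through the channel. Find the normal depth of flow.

Manning's equation rearranged: A R^(2/3) = nQ / (1·√S) = 0.029 × 1.8 / (√0.0016) = 1.305.
Trying y = 0.528 m: A R^(2/3) = 0.6147 — low.
Trying y = 0.825 m: A R^(2/3) = 1.618 — high.
Trying y = 0.749 m: A R^(2/3) = 1.306 — matches.

y_n = 0.749 m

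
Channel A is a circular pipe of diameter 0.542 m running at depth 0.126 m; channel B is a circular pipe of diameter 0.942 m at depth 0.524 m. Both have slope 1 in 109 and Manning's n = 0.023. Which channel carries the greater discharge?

channel B

Channel A: For a circular section of diameter D = 0.542 m at depth y = 0.126 m, the central angle is θ = 2 arccos(1 − 2y/D) = 2.012 rad. Then A = (D²/8)(θ − sin θ) = 0.0407 m² and P = Dθ/2 = 0.5454 m. Hydraulic radius R = A/P = 0.0407/0.5454 = 0.07463 m. Q_A = (1/0.023)·0.0407·0.07463^(2/3)·√0.009174 = 0.03004 m³/s.
Channel B: For a circular section of diameter D = 0.942 m at depth y = 0.524 m, the central angle is θ = 2 arccos(1 − 2y/D) = 3.367 rad. Then A = (D²/8)(θ − sin θ) = 0.3983 m² and P = Dθ/2 = 1.586 m. Hydraulic radius R = A/P = 0.3983/1.586 = 0.2511 m. Q_B = (1/0.023)·0.3983·0.2511^(2/3)·√0.009174 = 0.6602 m³/s.
Q_A = 0.03004 m³/s vs Q_B = 0.6602 m³/s, so channel B carries more.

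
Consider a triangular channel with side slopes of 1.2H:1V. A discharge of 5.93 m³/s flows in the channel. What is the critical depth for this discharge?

At critical depth, Q² T / (g A³) = 1, i.e. A³/T = Q²/g = 5.93²/9.81 = 3.585.
At y = 1.16 m: A³/T = 1.512 — low.
At y = 1.56 m: A³/T = 6.652 — high.
At y = 1.38 m: A³/T = 3.604 — close enough.

y_c = 1.38 m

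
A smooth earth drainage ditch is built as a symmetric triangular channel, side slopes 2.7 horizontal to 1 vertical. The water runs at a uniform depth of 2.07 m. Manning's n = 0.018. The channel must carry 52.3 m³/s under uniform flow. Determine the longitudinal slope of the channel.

For a triangular section with side slope z = 2.7: A = zy² = 2.7×2.07² = 11.57 m²; P = 2y√(1+z²) = 2×2.07×2.879 = 11.92 m.
Hydraulic radius R = A/P = 11.57/11.92 = 0.9706 m.
From Manning's equation, S = [nQ / (1 A R^(2/3))]² = [0.018 × 52.3 / (1 × 11.57 × 0.9706^(2/3))]² = 0.00689.

S = 0.00689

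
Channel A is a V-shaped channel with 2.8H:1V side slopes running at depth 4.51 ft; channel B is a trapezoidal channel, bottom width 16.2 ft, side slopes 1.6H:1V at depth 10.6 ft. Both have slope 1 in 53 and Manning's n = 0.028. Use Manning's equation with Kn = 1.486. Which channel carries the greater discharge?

Channel A: For a triangular section with side slope z = 2.8: A = zy² = 2.8×4.51² = 56.95 ft²; P = 2y√(1+z²) = 2×4.51×2.973 = 26.82 ft. Hydraulic radius R = A/P = 56.95/26.82 = 2.124 ft. Q_A = (1.486/0.028)·56.95·2.124^(2/3)·√0.01887 = 685.9 ft³/s.
Channel B: With bottom width b = 16.2 ft and side slope z = 1.6: A = (b + zy)y = (16.2 + 1.6×10.6)×10.6 = 351.5 ft²; P = b + 2y√(1+z²) = 16.2 + 2×10.6×1.887 = 56.2 ft. Hydraulic radius R = A/P = 351.5/56.2 = 6.254 ft. Q_B = (1.486/0.028)·351.5·6.254^(2/3)·√0.01887 = 8698 ft³/s.
Q_A = 685.9 ft³/s vs Q_B = 8698 ft³/s, so channel B carries more.

channel B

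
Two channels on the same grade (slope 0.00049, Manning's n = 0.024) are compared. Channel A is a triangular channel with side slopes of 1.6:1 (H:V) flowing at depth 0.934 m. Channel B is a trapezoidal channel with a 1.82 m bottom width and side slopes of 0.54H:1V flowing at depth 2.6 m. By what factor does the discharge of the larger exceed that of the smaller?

Channel A: For a triangular section with side slope z = 1.6: A = zy² = 1.6×0.934² = 1.396 m²; P = 2y√(1+z²) = 2×0.934×1.887 = 3.525 m. Hydraulic radius R = A/P = 1.396/3.525 = 0.396 m. Q_A = (1/0.024)·1.396·0.396^(2/3)·√0.00049 = 0.6942 m³/s.
Channel B: With bottom width b = 1.82 m and side slope z = 0.54: A = (b + zy)y = (1.82 + 0.54×2.6)×2.6 = 8.382 m²; P = b + 2y√(1+z²) = 1.82 + 2×2.6×1.136 = 7.73 m. Hydraulic radius R = A/P = 8.382/7.73 = 1.084 m. Q_B = (1/0.024)·8.382·1.084^(2/3)·√0.00049 = 8.161 m³/s.
The larger discharge is 8.161 m³/s and the smaller is 0.6942 m³/s; the ratio is 11.8.

11.8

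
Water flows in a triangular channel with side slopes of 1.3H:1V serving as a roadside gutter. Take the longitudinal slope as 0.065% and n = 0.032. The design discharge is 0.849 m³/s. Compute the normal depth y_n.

y_n = 1.17 m

Manning's equation rearranged: A R^(2/3) = nQ / (1·√S) = 0.032 × 0.849 / (√0.00065) = 1.066.
Try y = 0.875 m: A R^(2/3) = 0.4913 — short.
Try y = 1.28 m: A R^(2/3) = 1.355 — over.
Try y = 1.17 m: A R^(2/3) = 1.066 — close enough.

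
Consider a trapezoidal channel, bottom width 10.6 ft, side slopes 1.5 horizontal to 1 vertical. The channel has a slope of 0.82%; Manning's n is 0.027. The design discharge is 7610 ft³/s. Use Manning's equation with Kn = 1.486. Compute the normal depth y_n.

Manning's equation rearranged: A R^(2/3) = nQ / (1.486·√S) = 0.027 × 7610 / (1.486 × √0.0082) = 1527.
Try y = 16.2 ft: A R^(2/3) = 2298 — high.
Try y = 11.9 ft: A R^(2/3) = 1158 — low.
Try y = 13.5 ft: A R^(2/3) = 1528 — ≈ 1527.

y_n = 13.5 ft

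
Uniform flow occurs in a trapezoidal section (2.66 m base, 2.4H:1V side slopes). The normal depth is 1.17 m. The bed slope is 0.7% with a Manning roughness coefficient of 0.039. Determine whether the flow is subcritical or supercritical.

subcritical

With bottom width b = 2.66 m and side slope z = 2.4: A = (b + zy)y = (2.66 + 2.4×1.17)×1.17 = 6.398 m²; P = b + 2y√(1+z²) = 2.66 + 2×1.17×2.6 = 8.744 m.
Hydraulic radius R = A/P = 6.398/8.744 = 0.7317 m.
V = (1/n) R^(2/3) √S = (1/0.039) × 0.7317^(2/3) × √0.007 = 1.742 m/s. Hydraulic depth D_h = A/T = 6.398/8.276 = 0.773 m.
Froude number Fr = V/√(g·D_h) = 1.742/√(9.81×0.773) = 0.633, which is less than 1, so the flow is subcritical.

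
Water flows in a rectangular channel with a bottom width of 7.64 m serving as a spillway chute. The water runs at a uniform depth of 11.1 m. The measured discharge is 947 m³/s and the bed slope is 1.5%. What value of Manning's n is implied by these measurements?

n = 0.022

Flow area A = b·y = 7.64 × 11.1 = 84.8 m². Wetted perimeter P = b + 2y = 7.64 + 2×11.1 = 29.84 m.
Hydraulic radius R = A/P = 84.8/29.84 = 2.842 m.
Rearranging Manning's equation: n = (1/Q) A R^(2/3) S^(1/2) = (1/947) × 84.8 × 2.842^(2/3) × √0.015 = 0.022.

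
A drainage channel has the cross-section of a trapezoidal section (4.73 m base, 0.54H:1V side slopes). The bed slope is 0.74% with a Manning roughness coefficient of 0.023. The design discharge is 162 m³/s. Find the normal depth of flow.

Manning's equation rearranged: A R^(2/3) = nQ / (1·√S) = 0.023 × 162 / (√0.0074) = 43.31.
At y = 4.82 m: A R^(2/3) = 60.75 — over.
At y = 2.98 m: A R^(2/3) = 26.29 — short.
At y = 3.98 m: A R^(2/3) = 43.28 — ≈ 43.31.

y_n = 3.98 m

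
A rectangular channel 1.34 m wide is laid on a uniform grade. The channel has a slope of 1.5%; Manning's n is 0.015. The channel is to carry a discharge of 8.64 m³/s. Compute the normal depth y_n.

Manning's equation rearranged: A R^(2/3) = nQ / (1·√S) = 0.015 × 8.64 / (√0.015) = 1.058.
Try y = 1.46 m: A R^(2/3) = 1.165 — high.
Try y = 1.16 m: A R^(2/3) = 0.8782 — low.
Try y = 1.35 m: A R^(2/3) = 1.059 — ≈ 1.058.

y_n = 1.35 m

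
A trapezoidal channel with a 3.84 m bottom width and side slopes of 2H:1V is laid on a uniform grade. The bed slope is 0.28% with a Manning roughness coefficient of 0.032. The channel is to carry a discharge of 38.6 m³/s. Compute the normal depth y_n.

Manning's equation rearranged: A R^(2/3) = nQ / (1·√S) = 0.032 × 38.6 / (√0.0028) = 23.34.
At y = 1.74 m: A R^(2/3) = 13.54 — too small.
At y = 2.27 m: A R^(2/3) = 23.35 — close enough.

y_n = 2.27 m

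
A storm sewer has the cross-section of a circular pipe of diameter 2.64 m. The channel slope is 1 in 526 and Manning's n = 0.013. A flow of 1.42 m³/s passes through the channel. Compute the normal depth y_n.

Manning's equation rearranged: A R^(2/3) = nQ / (1·√S) = 0.013 × 1.42 / (√0.001901) = 0.4234.
Trying y = 0.504 m: A R^(2/3) = 0.3306 — too small.
Trying y = 0.57 m: A R^(2/3) = 0.4241 — close enough.

y_n = 0.57 m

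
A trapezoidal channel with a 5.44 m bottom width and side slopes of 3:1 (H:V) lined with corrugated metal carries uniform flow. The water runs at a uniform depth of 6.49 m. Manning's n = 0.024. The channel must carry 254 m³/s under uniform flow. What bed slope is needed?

With bottom width b = 5.44 m and side slope z = 3: A = (b + zy)y = (5.44 + 3×6.49)×6.49 = 161.7 m²; P = b + 2y√(1+z²) = 5.44 + 2×6.49×3.162 = 46.49 m.
Hydraulic radius R = A/P = 161.7/46.49 = 3.478 m.
From Manning's equation, S = [nQ / (1 A R^(2/3))]² = [0.024 × 254 / (1 × 161.7 × 3.478^(2/3))]² = 0.00027.

S = 0.00027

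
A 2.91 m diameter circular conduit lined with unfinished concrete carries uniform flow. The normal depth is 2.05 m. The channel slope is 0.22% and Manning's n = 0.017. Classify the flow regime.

subcritical

For a circular section of diameter D = 2.91 m at depth y = 2.05 m, the central angle is θ = 2 arccos(1 − 2y/D) = 3.984 rad. Then A = (D²/8)(θ − sin θ) = 5.007 m² and P = Dθ/2 = 5.797 m.
Hydraulic radius R = A/P = 5.007/5.797 = 0.8638 m.
V = (1/n) R^(2/3) √S = (1/0.017) × 0.8638^(2/3) × √0.0022 = 2.502 m/s. Hydraulic depth D_h = A/T = 5.007/2.656 = 1.886 m.
Froude number Fr = V/√(g·D_h) = 2.502/√(9.81×1.886) = 0.582, which is less than 1, so the flow is subcritical.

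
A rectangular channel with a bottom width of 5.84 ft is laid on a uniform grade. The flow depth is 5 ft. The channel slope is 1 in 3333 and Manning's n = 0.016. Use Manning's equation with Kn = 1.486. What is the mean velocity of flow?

V = 2.42 ft/s

Flow area A = b·y = 5.84 × 5 = 29.2 ft². Wetted perimeter P = b + 2y = 5.84 + 2×5 = 15.84 ft.
Hydraulic radius R = A/P = 29.2/15.84 = 1.843 ft.
From Manning's equation, V = (1.486/n) R^(2/3) S^(1/2) = (1.486/0.016) × 1.843^(2/3) × 0.0003^(1/2) = 2.42 ft/s.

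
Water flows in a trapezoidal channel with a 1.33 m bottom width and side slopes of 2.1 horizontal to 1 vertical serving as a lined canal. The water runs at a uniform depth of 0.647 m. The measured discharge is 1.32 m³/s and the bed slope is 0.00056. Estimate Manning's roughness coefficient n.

n = 0.017

With bottom width b = 1.33 m and side slope z = 2.1: A = (b + zy)y = (1.33 + 2.1×0.647)×0.647 = 1.74 m²; P = b + 2y√(1+z²) = 1.33 + 2×0.647×2.326 = 4.34 m.
Hydraulic radius R = A/P = 1.74/4.34 = 0.4008 m.
Rearranging Manning's equation: n = (1/Q) A R^(2/3) S^(1/2) = (1/1.32) × 1.74 × 0.4008^(2/3) × √0.00056 = 0.017.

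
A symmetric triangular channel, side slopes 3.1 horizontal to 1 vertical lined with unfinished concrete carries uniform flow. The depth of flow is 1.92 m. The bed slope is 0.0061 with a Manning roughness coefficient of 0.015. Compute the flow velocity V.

V = 4.9 m/s

For a triangular section with side slope z = 3.1: A = zy² = 3.1×1.92² = 11.43 m²; P = 2y√(1+z²) = 2×1.92×3.257 = 12.51 m.
Hydraulic radius R = A/P = 11.43/12.51 = 0.9136 m.
From Manning's equation, V = (1/n) R^(2/3) S^(1/2) = (1/0.015) × 0.9136^(2/3) × 0.0061^(1/2) = 4.9 m/s.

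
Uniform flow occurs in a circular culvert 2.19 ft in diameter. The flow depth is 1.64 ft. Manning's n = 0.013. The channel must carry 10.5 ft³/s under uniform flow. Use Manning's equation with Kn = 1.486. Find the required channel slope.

For a circular section of diameter D = 2.19 ft at depth y = 1.64 ft, the central angle is θ = 2 arccos(1 − 2y/D) = 4.184 rad. Then A = (D²/8)(θ − sin θ) = 3.026 ft² and P = Dθ/2 = 4.581 ft.
Hydraulic radius R = A/P = 3.026/4.581 = 0.6605 ft.
From Manning's equation, S = [nQ / (1.486 A R^(2/3))]² = [0.013 × 10.5 / (1.486 × 3.026 × 0.6605^(2/3))]² = 0.0016.

S = 0.0016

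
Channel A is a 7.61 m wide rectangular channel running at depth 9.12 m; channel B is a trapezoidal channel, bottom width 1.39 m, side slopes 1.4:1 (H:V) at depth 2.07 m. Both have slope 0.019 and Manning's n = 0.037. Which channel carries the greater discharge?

Channel A: Flow area A = b·y = 7.61 × 9.12 = 69.4 m². Wetted perimeter P = b + 2y = 7.61 + 2×9.12 = 25.85 m. Hydraulic radius R = A/P = 69.4/25.85 = 2.685 m. Q_A = (1/0.037)·69.4·2.685^(2/3)·√0.019 = 499.5 m³/s.
Channel B: With bottom width b = 1.39 m and side slope z = 1.4: A = (b + zy)y = (1.39 + 1.4×2.07)×2.07 = 8.876 m²; P = b + 2y√(1+z²) = 1.39 + 2×2.07×1.72 = 8.513 m. Hydraulic radius R = A/P = 8.876/8.513 = 1.043 m. Q_B = (1/0.037)·8.876·1.043^(2/3)·√0.019 = 34 m³/s.
Q_A = 499.5 m³/s vs Q_B = 34 m³/s, so channel A carries more.

channel A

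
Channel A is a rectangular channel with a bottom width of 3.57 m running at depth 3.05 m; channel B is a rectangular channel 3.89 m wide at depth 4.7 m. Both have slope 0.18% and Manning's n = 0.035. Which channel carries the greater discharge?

channel B

Channel A: Flow area A = b·y = 3.57 × 3.05 = 10.89 m². Wetted perimeter P = b + 2y = 3.57 + 2×3.05 = 9.67 m. Hydraulic radius R = A/P = 10.89/9.67 = 1.126 m. Q_A = (1/0.035)·10.89·1.126^(2/3)·√0.0018 = 14.29 m³/s.
Channel B: Flow area A = b·y = 3.89 × 4.7 = 18.28 m². Wetted perimeter P = b + 2y = 3.89 + 2×4.7 = 13.29 m. Hydraulic radius R = A/P = 18.28/13.29 = 1.376 m. Q_B = (1/0.035)·18.28·1.376^(2/3)·√0.0018 = 27.41 m³/s.
Q_A = 14.29 m³/s vs Q_B = 27.41 m³/s, so channel B carries more.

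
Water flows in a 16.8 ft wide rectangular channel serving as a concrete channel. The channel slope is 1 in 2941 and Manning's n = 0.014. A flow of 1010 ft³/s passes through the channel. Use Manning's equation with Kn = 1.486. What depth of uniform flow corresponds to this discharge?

y_n = 10.9 ft

Manning's equation rearranged: A R^(2/3) = nQ / (1.486·√S) = 0.014 × 1010 / (1.486 × √0.00034) = 516.
At y = 8.67 ft: A R^(2/3) = 383.2 — low.
At y = 12.2 ft: A R^(2/3) = 597.3 — high.
At y = 10.9 ft: A R^(2/3) = 517 — close enough.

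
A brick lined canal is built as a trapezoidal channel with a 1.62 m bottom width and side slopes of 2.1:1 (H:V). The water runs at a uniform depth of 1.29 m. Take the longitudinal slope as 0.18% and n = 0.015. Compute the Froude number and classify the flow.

With bottom width b = 1.62 m and side slope z = 2.1: A = (b + zy)y = (1.62 + 2.1×1.29)×1.29 = 5.584 m²; P = b + 2y√(1+z²) = 1.62 + 2×1.29×2.326 = 7.621 m.
Hydraulic radius R = A/P = 5.584/7.621 = 0.7328 m.
V = (1/n) R^(2/3) √S = (1/0.015) × 0.7328^(2/3) × √0.0018 = 2.299 m/s. Hydraulic depth D_h = A/T = 5.584/7.038 = 0.7935 m.
Froude number Fr = V/√(g·D_h) = 2.299/√(9.81×0.7935) = 0.824, which is less than 1, so the flow is subcritical.

subcritical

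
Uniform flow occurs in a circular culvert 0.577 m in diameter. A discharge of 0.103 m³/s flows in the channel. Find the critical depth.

At critical depth, Q² T / (g A³) = 1, i.e. A³/T = Q²/g = 0.103²/9.81 = 0.001081.
At y = 0.227 m: A³/T = 0.001546 — too large.
At y = 0.153 m: A³/T = 0.0003362 — too small.
At y = 0.207 m: A³/T = 0.001084 — close enough.

y_c = 0.207 m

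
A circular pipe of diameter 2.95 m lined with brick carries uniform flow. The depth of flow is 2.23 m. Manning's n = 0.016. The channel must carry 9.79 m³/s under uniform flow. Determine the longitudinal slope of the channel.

S = 0.000931

For a circular section of diameter D = 2.95 m at depth y = 2.23 m, the central angle is θ = 2 arccos(1 − 2y/D) = 4.216 rad. Then A = (D²/8)(θ − sin θ) = 5.543 m² and P = Dθ/2 = 6.219 m.
Hydraulic radius R = A/P = 5.543/6.219 = 0.8913 m.
From Manning's equation, S = [nQ / (1 A R^(2/3))]² = [0.016 × 9.79 / (1 × 5.543 × 0.8913^(2/3))]² = 0.000931.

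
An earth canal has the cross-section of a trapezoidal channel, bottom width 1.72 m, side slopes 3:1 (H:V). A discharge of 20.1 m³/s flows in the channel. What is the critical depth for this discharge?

At critical depth, Q² T / (g A³) = 1, i.e. A³/T = Q²/g = 20.1²/9.81 = 41.18.
Trying y = 1.65 m: A³/T = 114.7 — too large.
Trying y = 1.06 m: A³/T = 17.34 — too small.
Trying y = 1.3 m: A³/T = 40.96 — close enough.

y_c = 1.3 m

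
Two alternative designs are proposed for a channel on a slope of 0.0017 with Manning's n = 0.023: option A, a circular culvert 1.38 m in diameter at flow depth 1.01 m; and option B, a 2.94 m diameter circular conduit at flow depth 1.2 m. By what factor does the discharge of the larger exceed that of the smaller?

2.97

Channel A: For a circular section of diameter D = 1.38 m at depth y = 1.01 m, the central angle is θ = 2 arccos(1 − 2y/D) = 4.106 rad. Then A = (D²/8)(θ − sin θ) = 1.173 m² and P = Dθ/2 = 2.833 m. Hydraulic radius R = A/P = 1.173/2.833 = 0.414 m. Q_A = (1/0.023)·1.173·0.414^(2/3)·√0.0017 = 1.168 m³/s.
Channel B: For a circular section of diameter D = 2.94 m at depth y = 1.2 m, the central angle is θ = 2 arccos(1 − 2y/D) = 2.772 rad. Then A = (D²/8)(θ − sin θ) = 2.605 m² and P = Dθ/2 = 4.075 m. Hydraulic radius R = A/P = 2.605/4.075 = 0.6393 m. Q_B = (1/0.023)·2.605·0.6393^(2/3)·√0.0017 = 3.465 m³/s.
The larger discharge is 3.465 m³/s and the smaller is 1.168 m³/s; the ratio is 2.97.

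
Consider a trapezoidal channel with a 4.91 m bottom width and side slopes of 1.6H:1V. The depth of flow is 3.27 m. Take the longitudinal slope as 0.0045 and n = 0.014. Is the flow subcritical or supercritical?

With bottom width b = 4.91 m and side slope z = 1.6: A = (b + zy)y = (4.91 + 1.6×3.27)×3.27 = 33.16 m²; P = b + 2y√(1+z²) = 4.91 + 2×3.27×1.887 = 17.25 m.
Hydraulic radius R = A/P = 33.16/17.25 = 1.923 m.
V = (1/n) R^(2/3) √S = (1/0.014) × 1.923^(2/3) × √0.0045 = 7.409 m/s. Hydraulic depth D_h = A/T = 33.16/15.37 = 2.157 m.
Froude number Fr = V/√(g·D_h) = 7.409/√(9.81×2.157) = 1.61, which is greater than 1, so the flow is supercritical.

supercritical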